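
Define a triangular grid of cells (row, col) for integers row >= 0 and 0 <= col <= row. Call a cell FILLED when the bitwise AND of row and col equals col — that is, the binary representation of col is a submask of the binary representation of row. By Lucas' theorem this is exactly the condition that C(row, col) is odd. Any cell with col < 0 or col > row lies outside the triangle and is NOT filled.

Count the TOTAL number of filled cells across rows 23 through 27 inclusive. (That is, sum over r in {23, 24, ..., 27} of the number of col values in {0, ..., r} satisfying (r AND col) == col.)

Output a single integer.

r23=10111 pc4: +16 =16
r24=11000 pc2: +4 =20
r25=11001 pc3: +8 =28
r26=11010 pc3: +8 =36
r27=11011 pc4: +16 =52

Answer: 52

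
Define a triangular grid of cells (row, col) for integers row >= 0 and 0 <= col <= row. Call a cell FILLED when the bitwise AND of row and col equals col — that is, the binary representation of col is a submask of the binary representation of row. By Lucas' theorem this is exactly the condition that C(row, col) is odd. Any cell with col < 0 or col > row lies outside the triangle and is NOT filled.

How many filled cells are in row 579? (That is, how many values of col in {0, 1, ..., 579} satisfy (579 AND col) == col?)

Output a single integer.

579 in binary = 1001000011
popcount(579) = number of 1-bits in 1001000011 = 4
A col c satisfies (579 AND c) == c iff every set bit of c is also set in 579; each of the 4 set bits of 579 can independently be on or off in c.
count = 2^4 = 16

Answer: 16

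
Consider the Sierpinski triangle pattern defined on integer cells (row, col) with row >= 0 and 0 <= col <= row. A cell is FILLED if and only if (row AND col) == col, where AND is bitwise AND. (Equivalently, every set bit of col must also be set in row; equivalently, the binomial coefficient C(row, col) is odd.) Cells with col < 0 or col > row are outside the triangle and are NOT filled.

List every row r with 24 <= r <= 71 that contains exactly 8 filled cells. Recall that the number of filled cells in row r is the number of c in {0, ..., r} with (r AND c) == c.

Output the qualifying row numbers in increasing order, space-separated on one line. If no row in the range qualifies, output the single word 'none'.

Answer: 25 26 28 35 37 38 41 42 44 49 50 52 56 67 69 70

Derivation:
Row r has 2^popcount(r) filled cells, so we need popcount(r) = log2(8) = 3.
Scan r = 24..71 and keep those with exactly 3 one-bits:
r=24=11000 popcount=2 -> skip
r=25=11001 popcount=3 -> KEEP
r=26=11010 popcount=3 -> KEEP
r=27=11011 popcount=4 -> skip
r=28=11100 popcount=3 -> KEEP
r=29=11101 popcount=4 -> skip
r=30=11110 popcount=4 -> skip
r=31=11111 popcount=5 -> skip
r=32=100000 popcount=1 -> skip
r=33=100001 popcount=2 -> skip
r=34=100010 popcount=2 -> skip
r=35=100011 popcount=3 -> KEEP
r=36=100100 popcount=2 -> skip
r=37=100101 popcount=3 -> KEEP
r=38=100110 popcount=3 -> KEEP
r=39=100111 popcount=4 -> skip
r=40=101000 popcount=2 -> skip
r=41=101001 popcount=3 -> KEEP
r=42=101010 popcount=3 -> KEEP
r=43=101011 popcount=4 -> skip
r=44=101100 popcount=3 -> KEEP
r=45=101101 popcount=4 -> skip
r=46=101110 popcount=4 -> skip
r=47=101111 popcount=5 -> skip
r=48=110000 popcount=2 -> skip
r=49=110001 popcount=3 -> KEEP
r=50=110010 popcount=3 -> KEEP
r=51=110011 popcount=4 -> skip
r=52=110100 popcount=3 -> KEEP
r=53=110101 popcount=4 -> skip
r=54=110110 popcount=4 -> skip
r=55=110111 popcount=5 -> skip
r=56=111000 popcount=3 -> KEEP
r=57=111001 popcount=4 -> skip
r=58=111010 popcount=4 -> skip
r=59=111011 popcount=5 -> skip
r=60=111100 popcount=4 -> skip
r=61=111101 popcount=5 -> skip
r=62=111110 popcount=5 -> skip
r=63=111111 popcount=6 -> skip
r=64=1000000 popcount=1 -> skip
r=65=1000001 popcount=2 -> skip
r=66=1000010 popcount=2 -> skip
r=67=1000011 popcount=3 -> KEEP
r=68=1000100 popcount=2 -> skip
r=69=1000101 popcount=3 -> KEEP
r=70=1000110 popcount=3 -> KEEP
r=71=1000111 popcount=4 -> skip
Kept rows: 25 26 28 35 37 38 41 42 44 49 50 52 56 67 69 70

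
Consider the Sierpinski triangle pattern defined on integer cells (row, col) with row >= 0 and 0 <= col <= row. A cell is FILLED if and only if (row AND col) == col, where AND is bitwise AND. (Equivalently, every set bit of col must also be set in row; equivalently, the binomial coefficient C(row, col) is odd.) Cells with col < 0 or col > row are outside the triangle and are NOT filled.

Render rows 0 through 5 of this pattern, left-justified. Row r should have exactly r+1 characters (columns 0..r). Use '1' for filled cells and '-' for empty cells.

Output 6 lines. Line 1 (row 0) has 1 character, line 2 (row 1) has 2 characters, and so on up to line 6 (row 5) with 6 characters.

r0=0: 1
r1=1: 11
r2=10: 1-1
r3=11: 1111
r4=100: 1---1
r5=101: 11--11

Answer: 1
11
1-1
1111
1---1
11--11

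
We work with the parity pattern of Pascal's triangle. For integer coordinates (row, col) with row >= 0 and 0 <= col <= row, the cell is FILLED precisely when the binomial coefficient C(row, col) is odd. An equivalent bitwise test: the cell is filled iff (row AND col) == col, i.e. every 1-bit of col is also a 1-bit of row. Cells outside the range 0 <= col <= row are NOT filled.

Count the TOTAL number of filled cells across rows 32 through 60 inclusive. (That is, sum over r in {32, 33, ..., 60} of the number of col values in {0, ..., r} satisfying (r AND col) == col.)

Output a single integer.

Answer: 358

Derivation:
r32=100000 pc1: +2 =2
r33=100001 pc2: +4 =6
r34=100010 pc2: +4 =10
r35=100011 pc3: +8 =18
r36=100100 pc2: +4 =22
r37=100101 pc3: +8 =30
r38=100110 pc3: +8 =38
r39=100111 pc4: +16 =54
r40=101000 pc2: +4 =58
r41=101001 pc3: +8 =66
r42=101010 pc3: +8 =74
r43=101011 pc4: +16 =90
r44=101100 pc3: +8 =98
r45=101101 pc4: +16 =114
r46=101110 pc4: +16 =130
r47=101111 pc5: +32 =162
r48=110000 pc2: +4 =166
r49=110001 pc3: +8 =174
r50=110010 pc3: +8 =182
r51=110011 pc4: +16 =198
r52=110100 pc3: +8 =206
r53=110101 pc4: +16 =222
r54=110110 pc4: +16 =238
r55=110111 pc5: +32 =270
r56=111000 pc3: +8 =278
r57=111001 pc4: +16 =294
r58=111010 pc4: +16 =310
r59=111011 pc5: +32 =342
r60=111100 pc4: +16 =358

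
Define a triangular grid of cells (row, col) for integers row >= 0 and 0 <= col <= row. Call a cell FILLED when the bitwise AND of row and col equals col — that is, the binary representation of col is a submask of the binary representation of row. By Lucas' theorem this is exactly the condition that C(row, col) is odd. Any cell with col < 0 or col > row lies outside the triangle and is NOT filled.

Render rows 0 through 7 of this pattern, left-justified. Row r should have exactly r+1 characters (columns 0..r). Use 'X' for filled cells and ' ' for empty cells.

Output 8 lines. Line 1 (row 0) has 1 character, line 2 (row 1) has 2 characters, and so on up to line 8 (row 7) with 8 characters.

r0=0: X
r1=1: XX
r2=10: X X
r3=11: XXXX
r4=100: X   X
r5=101: XX  XX
r6=110: X X X X
r7=111: XXXXXXXX

Answer: X
XX
X X
XXXX
X   X
XX  XX
X X X X
XXXXXXXX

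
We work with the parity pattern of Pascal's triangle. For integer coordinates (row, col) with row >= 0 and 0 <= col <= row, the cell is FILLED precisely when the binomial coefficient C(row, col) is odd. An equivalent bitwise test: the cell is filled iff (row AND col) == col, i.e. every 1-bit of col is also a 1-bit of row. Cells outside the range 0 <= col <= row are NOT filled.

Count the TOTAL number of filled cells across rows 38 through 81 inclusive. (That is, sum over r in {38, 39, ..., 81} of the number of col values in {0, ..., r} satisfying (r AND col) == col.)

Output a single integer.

r38=100110 pc3: +8 =8
r39=100111 pc4: +16 =24
r40=101000 pc2: +4 =28
r41=101001 pc3: +8 =36
r42=101010 pc3: +8 =44
r43=101011 pc4: +16 =60
r44=101100 pc3: +8 =68
r45=101101 pc4: +16 =84
r46=101110 pc4: +16 =100
r47=101111 pc5: +32 =132
r48=110000 pc2: +4 =136
r49=110001 pc3: +8 =144
r50=110010 pc3: +8 =152
r51=110011 pc4: +16 =168
r52=110100 pc3: +8 =176
r53=110101 pc4: +16 =192
r54=110110 pc4: +16 =208
r55=110111 pc5: +32 =240
r56=111000 pc3: +8 =248
r57=111001 pc4: +16 =264
r58=111010 pc4: +16 =280
r59=111011 pc5: +32 =312
r60=111100 pc4: +16 =328
r61=111101 pc5: +32 =360
r62=111110 pc5: +32 =392
r63=111111 pc6: +64 =456
r64=1000000 pc1: +2 =458
r65=1000001 pc2: +4 =462
r66=1000010 pc2: +4 =466
r67=1000011 pc3: +8 =474
r68=1000100 pc2: +4 =478
r69=1000101 pc3: +8 =486
r70=1000110 pc3: +8 =494
r71=1000111 pc4: +16 =510
r72=1001000 pc2: +4 =514
r73=1001001 pc3: +8 =522
r74=1001010 pc3: +8 =530
r75=1001011 pc4: +16 =546
r76=1001100 pc3: +8 =554
r77=1001101 pc4: +16 =570
r78=1001110 pc4: +16 =586
r79=1001111 pc5: +32 =618
r80=1010000 pc2: +4 =622
r81=1010001 pc3: +8 =630

Answer: 630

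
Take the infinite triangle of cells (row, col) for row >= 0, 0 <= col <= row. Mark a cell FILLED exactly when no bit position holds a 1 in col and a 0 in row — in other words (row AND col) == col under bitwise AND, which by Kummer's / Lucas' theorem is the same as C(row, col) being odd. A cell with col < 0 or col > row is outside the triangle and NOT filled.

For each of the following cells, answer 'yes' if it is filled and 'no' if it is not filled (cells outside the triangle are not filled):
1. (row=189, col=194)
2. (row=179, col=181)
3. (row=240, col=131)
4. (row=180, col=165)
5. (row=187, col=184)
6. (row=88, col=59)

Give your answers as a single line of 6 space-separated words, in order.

Answer: no no no no yes no

Derivation:
(189,194): col outside [0, 189] -> not filled
(179,181): col outside [0, 179] -> not filled
(240,131): row=0b11110000, col=0b10000011, row AND col = 0b10000000 = 128; 128 != 131 -> empty
(180,165): row=0b10110100, col=0b10100101, row AND col = 0b10100100 = 164; 164 != 165 -> empty
(187,184): row=0b10111011, col=0b10111000, row AND col = 0b10111000 = 184; 184 == 184 -> filled
(88,59): row=0b1011000, col=0b111011, row AND col = 0b11000 = 24; 24 != 59 -> empty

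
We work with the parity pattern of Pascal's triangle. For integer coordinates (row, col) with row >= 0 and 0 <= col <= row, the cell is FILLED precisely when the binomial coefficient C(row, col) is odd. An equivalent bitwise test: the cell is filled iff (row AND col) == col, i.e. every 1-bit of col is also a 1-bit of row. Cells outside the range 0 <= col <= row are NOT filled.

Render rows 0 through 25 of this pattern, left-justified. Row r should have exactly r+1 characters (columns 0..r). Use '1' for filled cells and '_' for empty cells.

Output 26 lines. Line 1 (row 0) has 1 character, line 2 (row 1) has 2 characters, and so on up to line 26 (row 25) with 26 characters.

Answer: 1
11
1_1
1111
1___1
11__11
1_1_1_1
11111111
1_______1
11______11
1_1_____1_1
1111____1111
1___1___1___1
11__11__11__11
1_1_1_1_1_1_1_1
1111111111111111
1_______________1
11______________11
1_1_____________1_1
1111____________1111
1___1___________1___1
11__11__________11__11
1_1_1_1_________1_1_1_1
11111111________11111111
1_______1_______1_______1
11______11______11______11

Derivation:
r0=0: 1
r1=1: 11
r2=10: 1_1
r3=11: 1111
r4=100: 1___1
r5=101: 11__11
r6=110: 1_1_1_1
r7=111: 11111111
r8=1000: 1_______1
r9=1001: 11______11
r10=1010: 1_1_____1_1
r11=1011: 1111____1111
r12=1100: 1___1___1___1
r13=1101: 11__11__11__11
r14=1110: 1_1_1_1_1_1_1_1
r15=1111: 1111111111111111
r16=10000: 1_______________1
r17=10001: 11______________11
r18=10010: 1_1_____________1_1
r19=10011: 1111____________1111
r20=10100: 1___1___________1___1
r21=10101: 11__11__________11__11
r22=10110: 1_1_1_1_________1_1_1_1
r23=10111: 11111111________11111111
r24=11000: 1_______1_______1_______1
r25=11001: 11______11______11______11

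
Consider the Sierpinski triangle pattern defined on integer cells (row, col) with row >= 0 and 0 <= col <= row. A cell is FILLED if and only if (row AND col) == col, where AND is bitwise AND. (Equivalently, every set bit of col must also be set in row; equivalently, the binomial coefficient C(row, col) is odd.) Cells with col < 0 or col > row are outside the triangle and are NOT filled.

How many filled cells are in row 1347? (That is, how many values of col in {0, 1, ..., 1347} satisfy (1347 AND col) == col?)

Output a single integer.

Answer: 32

Derivation:
1347 in binary = 10101000011
popcount(1347) = number of 1-bits in 10101000011 = 5
A col c satisfies (1347 AND c) == c iff every set bit of c is also set in 1347; each of the 5 set bits of 1347 can independently be on or off in c.
count = 2^5 = 32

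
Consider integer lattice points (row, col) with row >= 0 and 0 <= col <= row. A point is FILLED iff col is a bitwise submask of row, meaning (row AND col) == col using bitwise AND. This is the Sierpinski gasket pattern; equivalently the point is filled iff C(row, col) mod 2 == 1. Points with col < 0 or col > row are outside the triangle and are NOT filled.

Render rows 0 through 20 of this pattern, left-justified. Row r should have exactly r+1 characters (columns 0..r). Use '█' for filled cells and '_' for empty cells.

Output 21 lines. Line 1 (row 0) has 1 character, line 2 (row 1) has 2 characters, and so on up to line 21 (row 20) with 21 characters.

r0=0: █
r1=1: ██
r2=10: █_█
r3=11: ████
r4=100: █___█
r5=101: ██__██
r6=110: █_█_█_█
r7=111: ████████
r8=1000: █_______█
r9=1001: ██______██
r10=1010: █_█_____█_█
r11=1011: ████____████
r12=1100: █___█___█___█
r13=1101: ██__██__██__██
r14=1110: █_█_█_█_█_█_█_█
r15=1111: ████████████████
r16=10000: █_______________█
r17=10001: ██______________██
r18=10010: █_█_____________█_█
r19=10011: ████____________████
r20=10100: █___█___________█___█

Answer: █
██
█_█
████
█___█
██__██
█_█_█_█
████████
█_______█
██______██
█_█_____█_█
████____████
█___█___█___█
██__██__██__██
█_█_█_█_█_█_█_█
████████████████
█_______________█
██______________██
█_█_____________█_█
████____________████
█___█___________█___█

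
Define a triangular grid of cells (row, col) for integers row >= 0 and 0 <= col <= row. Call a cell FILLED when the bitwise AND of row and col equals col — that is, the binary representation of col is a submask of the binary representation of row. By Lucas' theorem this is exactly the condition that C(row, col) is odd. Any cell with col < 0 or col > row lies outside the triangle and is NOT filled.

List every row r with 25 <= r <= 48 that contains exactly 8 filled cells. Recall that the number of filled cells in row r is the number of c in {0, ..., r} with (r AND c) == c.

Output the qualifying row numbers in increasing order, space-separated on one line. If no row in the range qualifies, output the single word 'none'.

Answer: 25 26 28 35 37 38 41 42 44

Derivation:
Row r has 2^popcount(r) filled cells, so we need popcount(r) = log2(8) = 3.
Scan r = 25..48 and keep those with exactly 3 one-bits:
r=25=11001 popcount=3 -> KEEP
r=26=11010 popcount=3 -> KEEP
r=27=11011 popcount=4 -> skip
r=28=11100 popcount=3 -> KEEP
r=29=11101 popcount=4 -> skip
r=30=11110 popcount=4 -> skip
r=31=11111 popcount=5 -> skip
r=32=100000 popcount=1 -> skip
r=33=100001 popcount=2 -> skip
r=34=100010 popcount=2 -> skip
r=35=100011 popcount=3 -> KEEP
r=36=100100 popcount=2 -> skip
r=37=100101 popcount=3 -> KEEP
r=38=100110 popcount=3 -> KEEP
r=39=100111 popcount=4 -> skip
r=40=101000 popcount=2 -> skip
r=41=101001 popcount=3 -> KEEP
r=42=101010 popcount=3 -> KEEP
r=43=101011 popcount=4 -> skip
r=44=101100 popcount=3 -> KEEP
r=45=101101 popcount=4 -> skip
r=46=101110 popcount=4 -> skip
r=47=101111 popcount=5 -> skip
r=48=110000 popcount=2 -> skip
Kept rows: 25 26 28 35 37 38 41 42 44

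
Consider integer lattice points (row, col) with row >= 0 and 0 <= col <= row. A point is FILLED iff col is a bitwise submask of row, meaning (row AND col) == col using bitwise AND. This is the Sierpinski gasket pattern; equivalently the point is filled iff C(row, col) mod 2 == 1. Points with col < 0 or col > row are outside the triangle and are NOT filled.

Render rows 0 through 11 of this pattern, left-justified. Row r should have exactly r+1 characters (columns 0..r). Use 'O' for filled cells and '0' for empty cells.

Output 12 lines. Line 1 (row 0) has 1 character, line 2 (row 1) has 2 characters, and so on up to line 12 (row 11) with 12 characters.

r0=0: O
r1=1: OO
r2=10: O0O
r3=11: OOOO
r4=100: O000O
r5=101: OO00OO
r6=110: O0O0O0O
r7=111: OOOOOOOO
r8=1000: O0000000O
r9=1001: OO000000OO
r10=1010: O0O00000O0O
r11=1011: OOOO0000OOOO

Answer: O
OO
O0O
OOOO
O000O
OO00OO
O0O0O0O
OOOOOOOO
O0000000O
OO000000OO
O0O00000O0O
OOOO0000OOOO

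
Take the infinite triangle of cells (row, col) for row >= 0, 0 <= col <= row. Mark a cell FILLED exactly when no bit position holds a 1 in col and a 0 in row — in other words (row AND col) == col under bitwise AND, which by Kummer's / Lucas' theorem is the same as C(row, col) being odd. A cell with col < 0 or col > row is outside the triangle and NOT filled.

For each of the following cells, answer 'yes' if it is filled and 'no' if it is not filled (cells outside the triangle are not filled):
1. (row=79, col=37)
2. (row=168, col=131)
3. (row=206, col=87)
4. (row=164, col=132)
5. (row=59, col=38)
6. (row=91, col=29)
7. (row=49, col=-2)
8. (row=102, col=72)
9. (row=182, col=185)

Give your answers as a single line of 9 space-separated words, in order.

(79,37): row=0b1001111, col=0b100101, row AND col = 0b101 = 5; 5 != 37 -> empty
(168,131): row=0b10101000, col=0b10000011, row AND col = 0b10000000 = 128; 128 != 131 -> empty
(206,87): row=0b11001110, col=0b1010111, row AND col = 0b1000110 = 70; 70 != 87 -> empty
(164,132): row=0b10100100, col=0b10000100, row AND col = 0b10000100 = 132; 132 == 132 -> filled
(59,38): row=0b111011, col=0b100110, row AND col = 0b100010 = 34; 34 != 38 -> empty
(91,29): row=0b1011011, col=0b11101, row AND col = 0b11001 = 25; 25 != 29 -> empty
(49,-2): col outside [0, 49] -> not filled
(102,72): row=0b1100110, col=0b1001000, row AND col = 0b1000000 = 64; 64 != 72 -> empty
(182,185): col outside [0, 182] -> not filled

Answer: no no no yes no no no no no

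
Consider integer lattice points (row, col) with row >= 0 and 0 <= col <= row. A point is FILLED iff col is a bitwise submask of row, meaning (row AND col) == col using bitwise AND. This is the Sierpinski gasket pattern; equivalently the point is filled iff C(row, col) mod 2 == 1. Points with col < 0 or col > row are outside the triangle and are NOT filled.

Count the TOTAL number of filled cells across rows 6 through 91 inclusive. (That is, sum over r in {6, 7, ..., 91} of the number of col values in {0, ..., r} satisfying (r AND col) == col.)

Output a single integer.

Answer: 1056

Derivation:
r6=110 pc2: +4 =4
r7=111 pc3: +8 =12
r8=1000 pc1: +2 =14
r9=1001 pc2: +4 =18
r10=1010 pc2: +4 =22
r11=1011 pc3: +8 =30
r12=1100 pc2: +4 =34
r13=1101 pc3: +8 =42
r14=1110 pc3: +8 =50
r15=1111 pc4: +16 =66
r16=10000 pc1: +2 =68
r17=10001 pc2: +4 =72
r18=10010 pc2: +4 =76
r19=10011 pc3: +8 =84
r20=10100 pc2: +4 =88
r21=10101 pc3: +8 =96
r22=10110 pc3: +8 =104
r23=10111 pc4: +16 =120
r24=11000 pc2: +4 =124
r25=11001 pc3: +8 =132
r26=11010 pc3: +8 =140
r27=11011 pc4: +16 =156
r28=11100 pc3: +8 =164
r29=11101 pc4: +16 =180
r30=11110 pc4: +16 =196
r31=11111 pc5: +32 =228
r32=100000 pc1: +2 =230
r33=100001 pc2: +4 =234
r34=100010 pc2: +4 =238
r35=100011 pc3: +8 =246
r36=100100 pc2: +4 =250
r37=100101 pc3: +8 =258
r38=100110 pc3: +8 =266
r39=100111 pc4: +16 =282
r40=101000 pc2: +4 =286
r41=101001 pc3: +8 =294
r42=101010 pc3: +8 =302
r43=101011 pc4: +16 =318
r44=101100 pc3: +8 =326
r45=101101 pc4: +16 =342
r46=101110 pc4: +16 =358
r47=101111 pc5: +32 =390
r48=110000 pc2: +4 =394
r49=110001 pc3: +8 =402
r50=110010 pc3: +8 =410
r51=110011 pc4: +16 =426
r52=110100 pc3: +8 =434
r53=110101 pc4: +16 =450
r54=110110 pc4: +16 =466
r55=110111 pc5: +32 =498
r56=111000 pc3: +8 =506
r57=111001 pc4: +16 =522
r58=111010 pc4: +16 =538
r59=111011 pc5: +32 =570
r60=111100 pc4: +16 =586
r61=111101 pc5: +32 =618
r62=111110 pc5: +32 =650
r63=111111 pc6: +64 =714
r64=1000000 pc1: +2 =716
r65=1000001 pc2: +4 =720
r66=1000010 pc2: +4 =724
r67=1000011 pc3: +8 =732
r68=1000100 pc2: +4 =736
r69=1000101 pc3: +8 =744
r70=1000110 pc3: +8 =752
r71=1000111 pc4: +16 =768
r72=1001000 pc2: +4 =772
r73=1001001 pc3: +8 =780
r74=1001010 pc3: +8 =788
r75=1001011 pc4: +16 =804
r76=1001100 pc3: +8 =812
r77=1001101 pc4: +16 =828
r78=1001110 pc4: +16 =844
r79=1001111 pc5: +32 =876
r80=1010000 pc2: +4 =880
r81=1010001 pc3: +8 =888
r82=1010010 pc3: +8 =896
r83=1010011 pc4: +16 =912
r84=1010100 pc3: +8 =920
r85=1010101 pc4: +16 =936
r86=1010110 pc4: +16 =952
r87=1010111 pc5: +32 =984
r88=1011000 pc3: +8 =992
r89=1011001 pc4: +16 =1008
r90=1011010 pc4: +16 =1024
r91=1011011 pc5: +32 =1056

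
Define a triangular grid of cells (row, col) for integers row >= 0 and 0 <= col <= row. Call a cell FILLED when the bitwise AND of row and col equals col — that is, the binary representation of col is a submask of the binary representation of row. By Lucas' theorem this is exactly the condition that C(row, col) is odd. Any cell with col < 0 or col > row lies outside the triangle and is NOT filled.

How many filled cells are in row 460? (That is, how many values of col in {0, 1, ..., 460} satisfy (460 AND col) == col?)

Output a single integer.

460 in binary = 111001100
popcount(460) = number of 1-bits in 111001100 = 5
A col c satisfies (460 AND c) == c iff every set bit of c is also set in 460; each of the 5 set bits of 460 can independently be on or off in c.
count = 2^5 = 32

Answer: 32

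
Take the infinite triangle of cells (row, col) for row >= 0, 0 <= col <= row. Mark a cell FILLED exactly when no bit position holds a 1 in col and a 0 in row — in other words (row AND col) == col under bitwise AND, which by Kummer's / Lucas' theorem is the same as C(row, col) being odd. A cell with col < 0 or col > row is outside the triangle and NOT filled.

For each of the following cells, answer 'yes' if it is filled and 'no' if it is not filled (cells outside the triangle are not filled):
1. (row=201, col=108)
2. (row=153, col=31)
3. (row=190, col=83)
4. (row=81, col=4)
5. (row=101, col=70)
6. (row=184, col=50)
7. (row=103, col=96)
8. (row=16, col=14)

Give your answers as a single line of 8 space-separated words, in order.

Answer: no no no no no no yes no

Derivation:
(201,108): row=0b11001001, col=0b1101100, row AND col = 0b1001000 = 72; 72 != 108 -> empty
(153,31): row=0b10011001, col=0b11111, row AND col = 0b11001 = 25; 25 != 31 -> empty
(190,83): row=0b10111110, col=0b1010011, row AND col = 0b10010 = 18; 18 != 83 -> empty
(81,4): row=0b1010001, col=0b100, row AND col = 0b0 = 0; 0 != 4 -> empty
(101,70): row=0b1100101, col=0b1000110, row AND col = 0b1000100 = 68; 68 != 70 -> empty
(184,50): row=0b10111000, col=0b110010, row AND col = 0b110000 = 48; 48 != 50 -> empty
(103,96): row=0b1100111, col=0b1100000, row AND col = 0b1100000 = 96; 96 == 96 -> filled
(16,14): row=0b10000, col=0b1110, row AND col = 0b0 = 0; 0 != 14 -> empty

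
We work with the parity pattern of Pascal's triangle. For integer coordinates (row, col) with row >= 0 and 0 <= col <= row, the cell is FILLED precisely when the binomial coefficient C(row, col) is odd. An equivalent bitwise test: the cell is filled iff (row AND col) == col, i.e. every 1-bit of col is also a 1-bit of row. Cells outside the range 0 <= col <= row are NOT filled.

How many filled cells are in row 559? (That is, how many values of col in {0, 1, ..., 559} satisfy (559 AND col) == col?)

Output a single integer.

Answer: 64

Derivation:
559 in binary = 1000101111
popcount(559) = number of 1-bits in 1000101111 = 6
A col c satisfies (559 AND c) == c iff every set bit of c is also set in 559; each of the 6 set bits of 559 can independently be on or off in c.
count = 2^6 = 64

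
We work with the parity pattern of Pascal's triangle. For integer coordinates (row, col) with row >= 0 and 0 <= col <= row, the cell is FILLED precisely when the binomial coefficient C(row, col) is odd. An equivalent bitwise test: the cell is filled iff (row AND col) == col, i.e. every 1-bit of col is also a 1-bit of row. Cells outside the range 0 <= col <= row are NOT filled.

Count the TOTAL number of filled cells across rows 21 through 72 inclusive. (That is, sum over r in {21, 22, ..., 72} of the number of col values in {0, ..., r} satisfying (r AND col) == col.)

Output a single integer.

r21=10101 pc3: +8 =8
r22=10110 pc3: +8 =16
r23=10111 pc4: +16 =32
r24=11000 pc2: +4 =36
r25=11001 pc3: +8 =44
r26=11010 pc3: +8 =52
r27=11011 pc4: +16 =68
r28=11100 pc3: +8 =76
r29=11101 pc4: +16 =92
r30=11110 pc4: +16 =108
r31=11111 pc5: +32 =140
r32=100000 pc1: +2 =142
r33=100001 pc2: +4 =146
r34=100010 pc2: +4 =150
r35=100011 pc3: +8 =158
r36=100100 pc2: +4 =162
r37=100101 pc3: +8 =170
r38=100110 pc3: +8 =178
r39=100111 pc4: +16 =194
r40=101000 pc2: +4 =198
r41=101001 pc3: +8 =206
r42=101010 pc3: +8 =214
r43=101011 pc4: +16 =230
r44=101100 pc3: +8 =238
r45=101101 pc4: +16 =254
r46=101110 pc4: +16 =270
r47=101111 pc5: +32 =302
r48=110000 pc2: +4 =306
r49=110001 pc3: +8 =314
r50=110010 pc3: +8 =322
r51=110011 pc4: +16 =338
r52=110100 pc3: +8 =346
r53=110101 pc4: +16 =362
r54=110110 pc4: +16 =378
r55=110111 pc5: +32 =410
r56=111000 pc3: +8 =418
r57=111001 pc4: +16 =434
r58=111010 pc4: +16 =450
r59=111011 pc5: +32 =482
r60=111100 pc4: +16 =498
r61=111101 pc5: +32 =530
r62=111110 pc5: +32 =562
r63=111111 pc6: +64 =626
r64=1000000 pc1: +2 =628
r65=1000001 pc2: +4 =632
r66=1000010 pc2: +4 =636
r67=1000011 pc3: +8 =644
r68=1000100 pc2: +4 =648
r69=1000101 pc3: +8 =656
r70=1000110 pc3: +8 =664
r71=1000111 pc4: +16 =680
r72=1001000 pc2: +4 =684

Answer: 684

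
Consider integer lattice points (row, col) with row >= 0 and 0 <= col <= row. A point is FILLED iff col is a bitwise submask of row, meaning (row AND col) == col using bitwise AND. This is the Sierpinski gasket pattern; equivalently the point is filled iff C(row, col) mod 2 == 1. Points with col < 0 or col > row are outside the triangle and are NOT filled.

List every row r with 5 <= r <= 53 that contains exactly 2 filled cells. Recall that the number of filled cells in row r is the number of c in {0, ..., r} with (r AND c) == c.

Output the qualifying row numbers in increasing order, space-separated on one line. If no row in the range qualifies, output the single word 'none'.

Answer: 8 16 32

Derivation:
Row r has 2^popcount(r) filled cells, so we need popcount(r) = log2(2) = 1.
Scan r = 5..53 and keep those with exactly 1 one-bits:
r=5=101 popcount=2 -> skip
r=6=110 popcount=2 -> skip
r=7=111 popcount=3 -> skip
r=8=1000 popcount=1 -> KEEP
r=9=1001 popcount=2 -> skip
r=10=1010 popcount=2 -> skip
r=11=1011 popcount=3 -> skip
r=12=1100 popcount=2 -> skip
r=13=1101 popcount=3 -> skip
r=14=1110 popcount=3 -> skip
r=15=1111 popcount=4 -> skip
r=16=10000 popcount=1 -> KEEP
r=17=10001 popcount=2 -> skip
r=18=10010 popcount=2 -> skip
r=19=10011 popcount=3 -> skip
r=20=10100 popcount=2 -> skip
r=21=10101 popcount=3 -> skip
r=22=10110 popcount=3 -> skip
r=23=10111 popcount=4 -> skip
r=24=11000 popcount=2 -> skip
r=25=11001 popcount=3 -> skip
r=26=11010 popcount=3 -> skip
r=27=11011 popcount=4 -> skip
r=28=11100 popcount=3 -> skip
r=29=11101 popcount=4 -> skip
r=30=11110 popcount=4 -> skip
r=31=11111 popcount=5 -> skip
r=32=100000 popcount=1 -> KEEP
r=33=100001 popcount=2 -> skip
r=34=100010 popcount=2 -> skip
r=35=100011 popcount=3 -> skip
r=36=100100 popcount=2 -> skip
r=37=100101 popcount=3 -> skip
r=38=100110 popcount=3 -> skip
r=39=100111 popcount=4 -> skip
r=40=101000 popcount=2 -> skip
r=41=101001 popcount=3 -> skip
r=42=101010 popcount=3 -> skip
r=43=101011 popcount=4 -> skip
r=44=101100 popcount=3 -> skip
r=45=101101 popcount=4 -> skip
r=46=101110 popcount=4 -> skip
r=47=101111 popcount=5 -> skip
r=48=110000 popcount=2 -> skip
r=49=110001 popcount=3 -> skip
r=50=110010 popcount=3 -> skip
r=51=110011 popcount=4 -> skip
r=52=110100 popcount=3 -> skip
r=53=110101 popcount=4 -> skip
Kept rows: 8 16 32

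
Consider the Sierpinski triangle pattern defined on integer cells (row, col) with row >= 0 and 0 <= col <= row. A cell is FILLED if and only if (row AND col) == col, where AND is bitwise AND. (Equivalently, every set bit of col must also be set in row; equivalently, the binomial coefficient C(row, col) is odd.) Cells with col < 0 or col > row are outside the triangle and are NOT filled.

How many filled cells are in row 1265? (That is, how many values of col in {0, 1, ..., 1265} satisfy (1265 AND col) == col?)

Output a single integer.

Answer: 64

Derivation:
1265 in binary = 10011110001
popcount(1265) = number of 1-bits in 10011110001 = 6
A col c satisfies (1265 AND c) == c iff every set bit of c is also set in 1265; each of the 6 set bits of 1265 can independently be on or off in c.
count = 2^6 = 64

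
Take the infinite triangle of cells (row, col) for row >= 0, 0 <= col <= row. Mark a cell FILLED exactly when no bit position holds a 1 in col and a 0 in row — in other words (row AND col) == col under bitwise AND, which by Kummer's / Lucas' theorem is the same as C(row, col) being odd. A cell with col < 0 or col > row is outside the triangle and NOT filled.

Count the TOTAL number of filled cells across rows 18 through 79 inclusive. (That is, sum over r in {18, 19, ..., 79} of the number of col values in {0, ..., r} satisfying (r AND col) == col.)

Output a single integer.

r18=10010 pc2: +4 =4
r19=10011 pc3: +8 =12
r20=10100 pc2: +4 =16
r21=10101 pc3: +8 =24
r22=10110 pc3: +8 =32
r23=10111 pc4: +16 =48
r24=11000 pc2: +4 =52
r25=11001 pc3: +8 =60
r26=11010 pc3: +8 =68
r27=11011 pc4: +16 =84
r28=11100 pc3: +8 =92
r29=11101 pc4: +16 =108
r30=11110 pc4: +16 =124
r31=11111 pc5: +32 =156
r32=100000 pc1: +2 =158
r33=100001 pc2: +4 =162
r34=100010 pc2: +4 =166
r35=100011 pc3: +8 =174
r36=100100 pc2: +4 =178
r37=100101 pc3: +8 =186
r38=100110 pc3: +8 =194
r39=100111 pc4: +16 =210
r40=101000 pc2: +4 =214
r41=101001 pc3: +8 =222
r42=101010 pc3: +8 =230
r43=101011 pc4: +16 =246
r44=101100 pc3: +8 =254
r45=101101 pc4: +16 =270
r46=101110 pc4: +16 =286
r47=101111 pc5: +32 =318
r48=110000 pc2: +4 =322
r49=110001 pc3: +8 =330
r50=110010 pc3: +8 =338
r51=110011 pc4: +16 =354
r52=110100 pc3: +8 =362
r53=110101 pc4: +16 =378
r54=110110 pc4: +16 =394
r55=110111 pc5: +32 =426
r56=111000 pc3: +8 =434
r57=111001 pc4: +16 =450
r58=111010 pc4: +16 =466
r59=111011 pc5: +32 =498
r60=111100 pc4: +16 =514
r61=111101 pc5: +32 =546
r62=111110 pc5: +32 =578
r63=111111 pc6: +64 =642
r64=1000000 pc1: +2 =644
r65=1000001 pc2: +4 =648
r66=1000010 pc2: +4 =652
r67=1000011 pc3: +8 =660
r68=1000100 pc2: +4 =664
r69=1000101 pc3: +8 =672
r70=1000110 pc3: +8 =680
r71=1000111 pc4: +16 =696
r72=1001000 pc2: +4 =700
r73=1001001 pc3: +8 =708
r74=1001010 pc3: +8 =716
r75=1001011 pc4: +16 =732
r76=1001100 pc3: +8 =740
r77=1001101 pc4: +16 =756
r78=1001110 pc4: +16 =772
r79=1001111 pc5: +32 =804

Answer: 804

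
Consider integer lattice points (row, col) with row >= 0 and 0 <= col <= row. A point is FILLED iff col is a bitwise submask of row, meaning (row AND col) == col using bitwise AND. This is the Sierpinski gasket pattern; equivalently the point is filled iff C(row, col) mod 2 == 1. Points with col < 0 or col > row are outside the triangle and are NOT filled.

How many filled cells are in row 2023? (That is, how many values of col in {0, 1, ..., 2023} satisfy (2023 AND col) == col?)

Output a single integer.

2023 in binary = 11111100111
popcount(2023) = number of 1-bits in 11111100111 = 9
A col c satisfies (2023 AND c) == c iff every set bit of c is also set in 2023; each of the 9 set bits of 2023 can independently be on or off in c.
count = 2^9 = 512

Answer: 512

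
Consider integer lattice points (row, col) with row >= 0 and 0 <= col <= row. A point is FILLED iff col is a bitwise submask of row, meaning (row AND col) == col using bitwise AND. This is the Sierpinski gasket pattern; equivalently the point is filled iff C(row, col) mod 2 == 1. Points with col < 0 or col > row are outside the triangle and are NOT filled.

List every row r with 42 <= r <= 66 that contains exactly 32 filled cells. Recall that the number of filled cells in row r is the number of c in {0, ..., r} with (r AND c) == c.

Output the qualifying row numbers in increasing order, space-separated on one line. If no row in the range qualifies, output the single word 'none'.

Answer: 47 55 59 61 62

Derivation:
Row r has 2^popcount(r) filled cells, so we need popcount(r) = log2(32) = 5.
Scan r = 42..66 and keep those with exactly 5 one-bits:
r=42=101010 popcount=3 -> skip
r=43=101011 popcount=4 -> skip
r=44=101100 popcount=3 -> skip
r=45=101101 popcount=4 -> skip
r=46=101110 popcount=4 -> skip
r=47=101111 popcount=5 -> KEEP
r=48=110000 popcount=2 -> skip
r=49=110001 popcount=3 -> skip
r=50=110010 popcount=3 -> skip
r=51=110011 popcount=4 -> skip
r=52=110100 popcount=3 -> skip
r=53=110101 popcount=4 -> skip
r=54=110110 popcount=4 -> skip
r=55=110111 popcount=5 -> KEEP
r=56=111000 popcount=3 -> skip
r=57=111001 popcount=4 -> skip
r=58=111010 popcount=4 -> skip
r=59=111011 popcount=5 -> KEEP
r=60=111100 popcount=4 -> skip
r=61=111101 popcount=5 -> KEEP
r=62=111110 popcount=5 -> KEEP
r=63=111111 popcount=6 -> skip
r=64=1000000 popcount=1 -> skip
r=65=1000001 popcount=2 -> skip
r=66=1000010 popcount=2 -> skip
Kept rows: 47 55 59 61 62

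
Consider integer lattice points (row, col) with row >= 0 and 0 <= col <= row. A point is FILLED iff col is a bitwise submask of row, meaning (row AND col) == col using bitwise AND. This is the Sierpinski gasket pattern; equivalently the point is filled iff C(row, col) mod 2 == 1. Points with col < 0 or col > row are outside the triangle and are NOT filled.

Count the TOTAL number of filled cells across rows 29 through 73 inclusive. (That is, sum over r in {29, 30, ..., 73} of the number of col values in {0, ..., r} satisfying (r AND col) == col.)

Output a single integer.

Answer: 616

Derivation:
r29=11101 pc4: +16 =16
r30=11110 pc4: +16 =32
r31=11111 pc5: +32 =64
r32=100000 pc1: +2 =66
r33=100001 pc2: +4 =70
r34=100010 pc2: +4 =74
r35=100011 pc3: +8 =82
r36=100100 pc2: +4 =86
r37=100101 pc3: +8 =94
r38=100110 pc3: +8 =102
r39=100111 pc4: +16 =118
r40=101000 pc2: +4 =122
r41=101001 pc3: +8 =130
r42=101010 pc3: +8 =138
r43=101011 pc4: +16 =154
r44=101100 pc3: +8 =162
r45=101101 pc4: +16 =178
r46=101110 pc4: +16 =194
r47=101111 pc5: +32 =226
r48=110000 pc2: +4 =230
r49=110001 pc3: +8 =238
r50=110010 pc3: +8 =246
r51=110011 pc4: +16 =262
r52=110100 pc3: +8 =270
r53=110101 pc4: +16 =286
r54=110110 pc4: +16 =302
r55=110111 pc5: +32 =334
r56=111000 pc3: +8 =342
r57=111001 pc4: +16 =358
r58=111010 pc4: +16 =374
r59=111011 pc5: +32 =406
r60=111100 pc4: +16 =422
r61=111101 pc5: +32 =454
r62=111110 pc5: +32 =486
r63=111111 pc6: +64 =550
r64=1000000 pc1: +2 =552
r65=1000001 pc2: +4 =556
r66=1000010 pc2: +4 =560
r67=1000011 pc3: +8 =568
r68=1000100 pc2: +4 =572
r69=1000101 pc3: +8 =580
r70=1000110 pc3: +8 =588
r71=1000111 pc4: +16 =604
r72=1001000 pc2: +4 =608
r73=1001001 pc3: +8 =616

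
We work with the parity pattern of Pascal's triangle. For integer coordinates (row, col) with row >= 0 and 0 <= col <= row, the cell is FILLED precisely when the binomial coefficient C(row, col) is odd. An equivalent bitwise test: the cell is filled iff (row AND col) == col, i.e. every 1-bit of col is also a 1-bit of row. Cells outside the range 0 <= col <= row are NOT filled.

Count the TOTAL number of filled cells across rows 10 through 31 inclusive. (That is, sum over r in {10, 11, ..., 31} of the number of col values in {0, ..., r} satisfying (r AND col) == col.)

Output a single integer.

r10=1010 pc2: +4 =4
r11=1011 pc3: +8 =12
r12=1100 pc2: +4 =16
r13=1101 pc3: +8 =24
r14=1110 pc3: +8 =32
r15=1111 pc4: +16 =48
r16=10000 pc1: +2 =50
r17=10001 pc2: +4 =54
r18=10010 pc2: +4 =58
r19=10011 pc3: +8 =66
r20=10100 pc2: +4 =70
r21=10101 pc3: +8 =78
r22=10110 pc3: +8 =86
r23=10111 pc4: +16 =102
r24=11000 pc2: +4 =106
r25=11001 pc3: +8 =114
r26=11010 pc3: +8 =122
r27=11011 pc4: +16 =138
r28=11100 pc3: +8 =146
r29=11101 pc4: +16 =162
r30=11110 pc4: +16 =178
r31=11111 pc5: +32 =210

Answer: 210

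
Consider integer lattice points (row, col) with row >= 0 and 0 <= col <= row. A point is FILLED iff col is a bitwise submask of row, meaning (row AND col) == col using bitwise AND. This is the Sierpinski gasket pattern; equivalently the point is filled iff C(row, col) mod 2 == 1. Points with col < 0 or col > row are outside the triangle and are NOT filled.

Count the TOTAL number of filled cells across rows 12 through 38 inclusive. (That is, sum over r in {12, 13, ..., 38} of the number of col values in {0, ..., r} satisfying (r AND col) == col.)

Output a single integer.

r12=1100 pc2: +4 =4
r13=1101 pc3: +8 =12
r14=1110 pc3: +8 =20
r15=1111 pc4: +16 =36
r16=10000 pc1: +2 =38
r17=10001 pc2: +4 =42
r18=10010 pc2: +4 =46
r19=10011 pc3: +8 =54
r20=10100 pc2: +4 =58
r21=10101 pc3: +8 =66
r22=10110 pc3: +8 =74
r23=10111 pc4: +16 =90
r24=11000 pc2: +4 =94
r25=11001 pc3: +8 =102
r26=11010 pc3: +8 =110
r27=11011 pc4: +16 =126
r28=11100 pc3: +8 =134
r29=11101 pc4: +16 =150
r30=11110 pc4: +16 =166
r31=11111 pc5: +32 =198
r32=100000 pc1: +2 =200
r33=100001 pc2: +4 =204
r34=100010 pc2: +4 =208
r35=100011 pc3: +8 =216
r36=100100 pc2: +4 =220
r37=100101 pc3: +8 =228
r38=100110 pc3: +8 =236

Answer: 236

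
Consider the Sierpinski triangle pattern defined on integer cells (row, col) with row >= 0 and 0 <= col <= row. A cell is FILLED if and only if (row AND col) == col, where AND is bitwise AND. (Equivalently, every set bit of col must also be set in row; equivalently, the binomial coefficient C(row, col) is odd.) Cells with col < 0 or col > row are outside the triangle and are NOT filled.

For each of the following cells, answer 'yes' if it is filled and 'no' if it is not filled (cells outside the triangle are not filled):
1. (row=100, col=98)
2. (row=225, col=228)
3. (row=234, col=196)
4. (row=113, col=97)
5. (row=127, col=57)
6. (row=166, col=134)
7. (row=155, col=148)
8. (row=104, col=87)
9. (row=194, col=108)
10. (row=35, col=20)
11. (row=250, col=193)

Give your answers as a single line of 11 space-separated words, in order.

Answer: no no no yes yes yes no no no no no

Derivation:
(100,98): row=0b1100100, col=0b1100010, row AND col = 0b1100000 = 96; 96 != 98 -> empty
(225,228): col outside [0, 225] -> not filled
(234,196): row=0b11101010, col=0b11000100, row AND col = 0b11000000 = 192; 192 != 196 -> empty
(113,97): row=0b1110001, col=0b1100001, row AND col = 0b1100001 = 97; 97 == 97 -> filled
(127,57): row=0b1111111, col=0b111001, row AND col = 0b111001 = 57; 57 == 57 -> filled
(166,134): row=0b10100110, col=0b10000110, row AND col = 0b10000110 = 134; 134 == 134 -> filled
(155,148): row=0b10011011, col=0b10010100, row AND col = 0b10010000 = 144; 144 != 148 -> empty
(104,87): row=0b1101000, col=0b1010111, row AND col = 0b1000000 = 64; 64 != 87 -> empty
(194,108): row=0b11000010, col=0b1101100, row AND col = 0b1000000 = 64; 64 != 108 -> empty
(35,20): row=0b100011, col=0b10100, row AND col = 0b0 = 0; 0 != 20 -> empty
(250,193): row=0b11111010, col=0b11000001, row AND col = 0b11000000 = 192; 192 != 193 -> empty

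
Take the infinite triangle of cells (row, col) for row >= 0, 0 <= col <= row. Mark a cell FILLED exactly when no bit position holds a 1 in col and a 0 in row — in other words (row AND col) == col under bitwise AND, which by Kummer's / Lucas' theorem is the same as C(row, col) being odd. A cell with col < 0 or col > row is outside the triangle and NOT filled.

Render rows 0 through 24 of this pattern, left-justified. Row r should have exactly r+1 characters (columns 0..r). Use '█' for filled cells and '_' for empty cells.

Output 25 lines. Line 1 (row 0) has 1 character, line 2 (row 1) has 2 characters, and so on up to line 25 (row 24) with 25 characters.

r0=0: █
r1=1: ██
r2=10: █_█
r3=11: ████
r4=100: █___█
r5=101: ██__██
r6=110: █_█_█_█
r7=111: ████████
r8=1000: █_______█
r9=1001: ██______██
r10=1010: █_█_____█_█
r11=1011: ████____████
r12=1100: █___█___█___█
r13=1101: ██__██__██__██
r14=1110: █_█_█_█_█_█_█_█
r15=1111: ████████████████
r16=10000: █_______________█
r17=10001: ██______________██
r18=10010: █_█_____________█_█
r19=10011: ████____________████
r20=10100: █___█___________█___█
r21=10101: ██__██__________██__██
r22=10110: █_█_█_█_________█_█_█_█
r23=10111: ████████________████████
r24=11000: █_______█_______█_______█

Answer: █
██
█_█
████
█___█
██__██
█_█_█_█
████████
█_______█
██______██
█_█_____█_█
████____████
█___█___█___█
██__██__██__██
█_█_█_█_█_█_█_█
████████████████
█_______________█
██______________██
█_█_____________█_█
████____________████
█___█___________█___█
██__██__________██__██
█_█_█_█_________█_█_█_█
████████________████████
█_______█_______█_______█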